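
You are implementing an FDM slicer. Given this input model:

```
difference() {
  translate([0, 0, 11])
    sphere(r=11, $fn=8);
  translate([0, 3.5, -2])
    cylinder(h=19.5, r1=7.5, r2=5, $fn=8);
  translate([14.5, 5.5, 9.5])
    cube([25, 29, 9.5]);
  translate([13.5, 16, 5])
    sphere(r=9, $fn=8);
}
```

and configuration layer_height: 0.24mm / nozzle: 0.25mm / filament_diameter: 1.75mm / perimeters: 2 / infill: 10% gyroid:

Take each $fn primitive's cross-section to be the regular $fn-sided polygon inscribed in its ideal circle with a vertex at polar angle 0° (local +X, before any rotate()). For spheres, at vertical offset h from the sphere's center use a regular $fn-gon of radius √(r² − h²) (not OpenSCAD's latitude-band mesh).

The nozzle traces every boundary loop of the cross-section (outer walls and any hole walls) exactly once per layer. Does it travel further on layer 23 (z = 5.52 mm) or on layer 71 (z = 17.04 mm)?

Layer 23 (z = 5.52): the r=11 sphere slices to a regular 8-gon of circumradius 9.538 (√(r²−h²) with h=5.48 from center) (perimeter = 2·8·9.538·sin(180°/8) = 58.40 mm); the cone at (0, 3.5) (r1=7.5→r2=5) has section circumradius 6.536 here — a regular 8-gon (perimeter = 2·8·6.536·sin(180°/8) = 40.02 mm); the cube at (14.5, 5.5) is absent (z outside [9.5, 19]); the sphere at (13.5, 16): section is a regular 8-gon, circumradius = √(r²−h²) = √(9²−0.52²) = 8.985 (perimeter = 2·8·8.985·sin(180°/8) = 55.01 mm); Taking the first minus the rest: starting from the r=11 sphere, the cone at (0, 3.5) partially overlaps it — only the 116.10 mm² overlap (of its 120.82 mm²) is removed, clipping the outline; the r=9 sphere at (13.5, 16) misses the remaining region (no effect) — boundary = 76.57 mm. So its perimeter = 76.57 mm. Layer 71 (z = 17.04): the r=11 sphere contributes a regular 8-gon of circumradius √(11²−6.04²) = 9.193 (perimeter = 2·8·9.193·sin(180°/8) = 56.29 mm); the cone at (0, 3.5) (r1=7.5→r2=5) has section circumradius 5.059 here — a regular 8-gon (perimeter = 2·8·5.059·sin(180°/8) = 30.98 mm); the cube at (14.5, 5.5) (footprint 25×29) is included at this height (perimeter 108.00 mm); the sphere at (13.5, 16) does not reach this height (|z−center|=12.040 > r=9); Subtracting the remaining from the first: starting from the r=11 sphere, the cone at (0, 3.5) lies wholly inside it (removes its full 72.39 mm² and its 30.98 mm outline becomes a hole wall); the 25×29 cube at (14.5, 5.5) misses the remaining region (no effect) — boundary (outer + 1 inner loop) = 87.27 mm. So its perimeter = 87.27 mm. Layer 71 is larger (87.27 vs 76.57 mm).

layer 71 (z = 17.04 mm)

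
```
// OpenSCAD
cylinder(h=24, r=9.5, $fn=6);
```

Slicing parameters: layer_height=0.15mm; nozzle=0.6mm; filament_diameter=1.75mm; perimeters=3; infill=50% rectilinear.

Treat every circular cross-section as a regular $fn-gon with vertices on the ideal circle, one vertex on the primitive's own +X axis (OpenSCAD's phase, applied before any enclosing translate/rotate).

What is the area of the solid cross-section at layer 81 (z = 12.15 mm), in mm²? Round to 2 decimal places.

At z = 12.15 mm: the cylinder: section is a regular 6-gon, circumradius r=9.5 (area = (6/2)·9.500²·sin(360°/6) = 234.48 mm²). Overall, the cross-section is a single solid region. Net area = 234.48 mm².

234.48 mm²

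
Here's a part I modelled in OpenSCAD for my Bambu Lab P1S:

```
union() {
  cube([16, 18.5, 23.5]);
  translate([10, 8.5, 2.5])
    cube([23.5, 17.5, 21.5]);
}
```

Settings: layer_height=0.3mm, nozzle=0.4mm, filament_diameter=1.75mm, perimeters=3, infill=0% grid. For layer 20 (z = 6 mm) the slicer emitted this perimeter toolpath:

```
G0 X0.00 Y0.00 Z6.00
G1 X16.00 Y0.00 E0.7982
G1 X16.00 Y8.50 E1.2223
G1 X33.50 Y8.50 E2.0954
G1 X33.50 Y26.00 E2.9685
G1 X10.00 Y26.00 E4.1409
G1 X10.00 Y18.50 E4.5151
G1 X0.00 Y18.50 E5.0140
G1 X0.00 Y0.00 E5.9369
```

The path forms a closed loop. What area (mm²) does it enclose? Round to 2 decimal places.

Apply the shoelace formula to the sequence of (X, Y) vertices; enclosed area = 647.25 mm².

647.25 mm²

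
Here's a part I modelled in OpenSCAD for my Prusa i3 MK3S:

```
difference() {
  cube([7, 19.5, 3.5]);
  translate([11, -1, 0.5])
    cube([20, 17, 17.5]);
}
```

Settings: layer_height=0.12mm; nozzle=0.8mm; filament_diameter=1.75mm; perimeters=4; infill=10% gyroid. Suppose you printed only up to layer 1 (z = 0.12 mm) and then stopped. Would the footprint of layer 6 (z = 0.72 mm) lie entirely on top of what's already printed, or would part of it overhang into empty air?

entirely on top

Compare the two slices. At z = 0.12: the cube (footprint 7×19.5) is included at this height (area 136.50 mm²); the cube at (11, -1) is absent (z outside [0.5, 18]); After the difference (first − rest): none of the subtracted shapes is present at this height, so the 7×19.5 cube is unchanged — area = 136.50 mm². At z = 0.72: the 7×19.5 cube contributes its full rectangle (area 136.50 mm²); the 20×17 cube at (11, -1) contributes its full rectangle (area 340.00 mm²); After the difference (first − rest): starting from the 7×19.5 cube (136.50 mm²), the 20×17 cube at (11, -1) misses the remaining region (no effect) — area = 136.50 mm². Checking containment: the cross-section at z = 0.72 is a subset of the cross-section at z = 0.12.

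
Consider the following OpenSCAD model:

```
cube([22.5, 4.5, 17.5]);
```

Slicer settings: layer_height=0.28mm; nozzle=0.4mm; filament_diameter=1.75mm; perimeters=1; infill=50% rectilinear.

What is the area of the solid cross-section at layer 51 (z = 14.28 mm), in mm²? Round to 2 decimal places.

101.25 mm²

At z = 14.28 mm: the cube (footprint 22.5×4.5) is included at this height (area 101.25 mm²). Overall, the cross-section is a single solid region. Net area = 101.25 mm².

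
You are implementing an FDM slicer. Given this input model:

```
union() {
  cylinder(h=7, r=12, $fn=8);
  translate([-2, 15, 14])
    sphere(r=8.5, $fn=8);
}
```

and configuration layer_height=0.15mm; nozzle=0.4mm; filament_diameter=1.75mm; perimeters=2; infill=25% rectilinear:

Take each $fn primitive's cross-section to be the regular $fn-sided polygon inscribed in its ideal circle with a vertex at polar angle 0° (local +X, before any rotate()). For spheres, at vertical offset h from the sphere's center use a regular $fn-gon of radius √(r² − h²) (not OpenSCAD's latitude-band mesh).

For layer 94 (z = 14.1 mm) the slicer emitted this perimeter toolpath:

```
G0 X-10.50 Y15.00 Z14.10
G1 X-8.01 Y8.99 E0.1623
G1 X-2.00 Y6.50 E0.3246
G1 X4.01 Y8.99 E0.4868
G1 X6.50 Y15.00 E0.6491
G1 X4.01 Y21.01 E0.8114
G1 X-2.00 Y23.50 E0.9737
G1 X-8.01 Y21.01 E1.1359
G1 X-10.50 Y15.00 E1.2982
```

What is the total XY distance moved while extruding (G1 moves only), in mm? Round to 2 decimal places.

Sum the Euclidean lengths of each G1 segment: total = 52.04 mm.

52.04 mm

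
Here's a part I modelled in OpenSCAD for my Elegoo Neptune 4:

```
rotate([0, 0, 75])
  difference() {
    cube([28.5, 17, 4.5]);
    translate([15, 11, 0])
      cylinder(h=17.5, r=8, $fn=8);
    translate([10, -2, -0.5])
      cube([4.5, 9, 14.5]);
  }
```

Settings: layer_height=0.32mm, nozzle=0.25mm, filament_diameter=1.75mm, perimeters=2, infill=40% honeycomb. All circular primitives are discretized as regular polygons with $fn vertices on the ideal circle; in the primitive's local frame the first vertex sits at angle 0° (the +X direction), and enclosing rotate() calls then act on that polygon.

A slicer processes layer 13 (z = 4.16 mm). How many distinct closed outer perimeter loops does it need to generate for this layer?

At z = 4.16 mm: the cube (footprint 28.5×17) is included at this height; the r=8 cylinder at (15, 11) gives a regular 8-gon of circumradius 8 (constant along its height); the cube at (10, -2) is present — its section is the full 4.5×9 rectangle; Taking the first minus the rest: starting from the 28.5×17 cube, the r=8 cylinder at (15, 11) partially overlaps it — only the 171.36 mm² overlap (of its 181.02 mm²) is removed, clipping the outline; the 4.5×9 cube at (10, -2) partially overlaps it — only the 18.63 mm² overlap (of its 40.50 mm²) is removed, clipping the outline — 2 connected regions; (whole slice rotated 75° about Z — lengths, areas and connectivity unchanged). The result has 2 disconnected regions.

2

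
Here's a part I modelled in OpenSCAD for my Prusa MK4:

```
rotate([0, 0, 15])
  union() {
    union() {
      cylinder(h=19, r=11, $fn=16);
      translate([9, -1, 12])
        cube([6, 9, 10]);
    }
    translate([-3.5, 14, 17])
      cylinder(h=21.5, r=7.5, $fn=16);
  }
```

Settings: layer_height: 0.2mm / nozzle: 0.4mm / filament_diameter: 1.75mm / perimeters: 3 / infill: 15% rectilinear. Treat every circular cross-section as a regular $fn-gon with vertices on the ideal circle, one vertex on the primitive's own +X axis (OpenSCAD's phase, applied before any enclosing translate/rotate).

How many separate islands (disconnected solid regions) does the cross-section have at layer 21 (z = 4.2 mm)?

At z = 4.2 mm: the cylinder: section is a regular 16-gon, circumradius r=11; the cube at (9, -1) is not intersected at this z (z outside [12, 22]); Taking the union: only the r=11 cylinder is present, so the union is just that shape — 1 connected region; the cylinder at (-3.5, 14) does not reach this height (z outside [17, 38.5]); Combining (union): only the result so far is present, so the union is just that shape — 1 connected region; (whole slice rotated 15° about Z — lengths, areas and connectivity unchanged). Overall, the cross-section is a single solid region. Island count = 1.

1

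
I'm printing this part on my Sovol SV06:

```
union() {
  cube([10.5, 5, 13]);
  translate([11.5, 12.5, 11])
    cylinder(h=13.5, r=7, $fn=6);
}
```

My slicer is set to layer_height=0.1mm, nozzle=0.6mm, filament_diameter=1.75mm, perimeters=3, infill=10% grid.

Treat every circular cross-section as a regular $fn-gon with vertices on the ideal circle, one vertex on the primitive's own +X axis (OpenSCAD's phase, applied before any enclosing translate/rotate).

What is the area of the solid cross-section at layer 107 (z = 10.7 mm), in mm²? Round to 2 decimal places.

52.50 mm²

At z = 10.7 mm: the cube is present — its section is the full 10.5×5 rectangle (area 52.50 mm²); the cylinder at (11.5, 12.5) is not intersected at this z (z outside [11, 24.5]); Merging all regions: only the 10.5×5 cube is present, so the union is just that shape — area = 52.50 mm². Overall, the cross-section is a single solid region. Net area = 52.50 mm².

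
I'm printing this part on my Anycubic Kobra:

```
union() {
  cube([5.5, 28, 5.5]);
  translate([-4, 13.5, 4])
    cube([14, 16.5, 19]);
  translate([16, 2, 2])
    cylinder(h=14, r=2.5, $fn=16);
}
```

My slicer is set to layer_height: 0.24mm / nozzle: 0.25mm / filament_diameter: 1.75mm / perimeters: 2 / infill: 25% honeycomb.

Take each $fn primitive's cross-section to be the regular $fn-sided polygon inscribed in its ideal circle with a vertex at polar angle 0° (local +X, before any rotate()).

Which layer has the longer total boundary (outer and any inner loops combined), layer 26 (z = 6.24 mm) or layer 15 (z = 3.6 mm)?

Layer 26 (z = 6.24): the cube does not reach this height (z outside [0, 5.5]); the cube at (-4, 13.5) (footprint 14×16.5) is included at this height (perimeter 61.00 mm); the cylinder at (16, 2): section is a regular 16-gon, circumradius r=2.5 (perimeter = 2·16·2.500·sin(180°/16) = 15.61 mm); Combining (union): the 2 present regions are separate (no shared area or edge), so areas and boundary lengths simply add and each stays a separate island — boundary = 76.61 mm. So its perimeter = 76.61 mm. Layer 15 (z = 3.6): the 5.5×28 cube contributes its full rectangle (perimeter 67.00 mm); the cube at (-4, 13.5) is absent (z outside [4, 23]); the r=2.5 cylinder at (16, 2) gives a regular 16-gon of circumradius 2.5 (constant along its height) (perimeter = 2·16·2.500·sin(180°/16) = 15.61 mm); Combining (union): the 2 present regions are separate (no shared area or edge), so areas and boundary lengths simply add and each stays a separate island — boundary = 82.61 mm. So its perimeter = 82.61 mm. Layer 15 is larger (82.61 vs 76.61 mm).

layer 15 (z = 3.6 mm)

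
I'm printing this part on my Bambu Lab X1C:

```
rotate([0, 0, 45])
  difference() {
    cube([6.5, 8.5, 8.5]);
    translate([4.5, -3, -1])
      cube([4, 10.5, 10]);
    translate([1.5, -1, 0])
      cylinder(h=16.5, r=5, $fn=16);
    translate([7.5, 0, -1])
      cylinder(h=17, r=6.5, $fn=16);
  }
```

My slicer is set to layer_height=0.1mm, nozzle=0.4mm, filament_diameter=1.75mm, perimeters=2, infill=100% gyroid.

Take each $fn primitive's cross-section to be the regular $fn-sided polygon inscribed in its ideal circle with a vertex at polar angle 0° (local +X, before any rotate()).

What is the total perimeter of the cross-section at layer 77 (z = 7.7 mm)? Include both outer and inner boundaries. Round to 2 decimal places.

21.42 mm

At z = 7.7 mm: the 6.5×8.5 cube contributes its full rectangle (perimeter 30.00 mm); the cube at (4.5, -3) (footprint 4×10.5) is included at this height (perimeter 29.00 mm); the cylinder at (1.5, -1): section is a regular 16-gon, circumradius r=5 (perimeter = 2·16·5.000·sin(180°/16) = 31.21 mm); the r=6.5 cylinder at (7.5, 0) contributes a regular 16-gon of circumradius 6.5 (perimeter = 2·16·6.500·sin(180°/16) = 40.58 mm); Taking the first minus the rest: starting from the 6.5×8.5 cube, the 4×10.5 cube at (4.5, -3) partially overlaps it — only the 15.00 mm² overlap (of its 42.00 mm²) is removed, clipping the outline; the r=5 cylinder at (1.5, -1) partially overlaps it — only the 16.60 mm² overlap (of its 76.54 mm²) is removed, clipping the outline; the r=6.5 cylinder at (7.5, 0) partially overlaps it — only the 3.00 mm² overlap (of its 129.35 mm²) is removed, clipping the outline — boundary = 21.42 mm; (rotated 45° about Z; rotation is an isometry so areas/perimeters/island counts are preserved). Overall, the cross-section is a single solid region. Total boundary length (outer) = 21.42 mm.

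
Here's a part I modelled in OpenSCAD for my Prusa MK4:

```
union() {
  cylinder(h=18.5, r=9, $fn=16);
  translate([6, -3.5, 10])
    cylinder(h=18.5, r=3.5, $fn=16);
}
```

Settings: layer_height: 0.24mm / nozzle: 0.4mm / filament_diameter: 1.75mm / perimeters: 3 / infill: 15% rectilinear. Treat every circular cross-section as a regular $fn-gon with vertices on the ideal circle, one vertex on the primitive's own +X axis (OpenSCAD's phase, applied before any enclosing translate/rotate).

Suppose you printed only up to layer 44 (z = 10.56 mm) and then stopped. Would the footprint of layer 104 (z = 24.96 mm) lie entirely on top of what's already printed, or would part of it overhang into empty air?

entirely on top

Compare the two slices. At z = 10.56: the cylinder: section is a regular 16-gon, circumradius r=9 (area = (16/2)·9.000²·sin(360°/16) = 247.98 mm²); the r=3.5 cylinder at (6, -3.5) contributes a regular 16-gon of circumradius 3.5 (area = (16/2)·3.500²·sin(360°/16) = 37.50 mm²); Taking the union: the regions partially overlap — summed areas 285.48 mm² minus the doubly-counted overlap 30.37 mm² gives 255.12 mm² — area = 255.12 mm². At z = 24.96: the cylinder is absent (z outside [0, 18.5]); the r=3.5 cylinder at (6, -3.5) gives a regular 16-gon of circumradius 3.5 (constant along its height) (area = (16/2)·3.500²·sin(360°/16) = 37.50 mm²); Merging all regions: only the r=3.5 cylinder at (6, -3.5) is present, so the union is just that shape — area = 37.50 mm². Checking containment: the cross-section at z = 24.96 is a subset of the cross-section at z = 10.56.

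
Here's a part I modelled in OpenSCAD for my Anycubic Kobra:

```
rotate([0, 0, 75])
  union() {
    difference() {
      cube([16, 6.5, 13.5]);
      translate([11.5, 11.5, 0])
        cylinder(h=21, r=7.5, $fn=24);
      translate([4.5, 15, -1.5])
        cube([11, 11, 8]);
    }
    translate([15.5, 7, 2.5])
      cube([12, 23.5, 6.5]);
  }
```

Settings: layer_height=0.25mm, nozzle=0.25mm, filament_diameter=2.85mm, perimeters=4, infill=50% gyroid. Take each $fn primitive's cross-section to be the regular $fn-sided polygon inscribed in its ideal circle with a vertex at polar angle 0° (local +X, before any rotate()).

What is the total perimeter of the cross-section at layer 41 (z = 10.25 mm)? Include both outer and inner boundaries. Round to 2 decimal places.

At z = 10.25 mm: the cube is present — its section is the full 16×6.5 rectangle (perimeter 45.00 mm); the cylinder at (11.5, 11.5): section is a regular 24-gon, circumradius r=7.5 (perimeter = 2·24·7.500·sin(180°/24) = 46.99 mm); the cube at (4.5, 15) is absent (z outside [-1.5, 6.5]); Taking the first minus the rest: starting from the 16×6.5 cube, the r=7.5 cylinder at (11.5, 11.5) partially overlaps it — only the 18.31 mm² overlap (of its 174.70 mm²) is removed, clipping the outline — boundary = 45.16 mm; the cube at (15.5, 7) does not reach this height (z outside [2.5, 9]); Combining (union): only the result so far is present, so the union is just that shape — boundary = 45.16 mm; (rotated 75° about Z; rotation is an isometry so areas/perimeters/island counts are preserved). Overall, the cross-section is a single solid region. Total boundary length (outer) = 45.16 mm.

45.16 mm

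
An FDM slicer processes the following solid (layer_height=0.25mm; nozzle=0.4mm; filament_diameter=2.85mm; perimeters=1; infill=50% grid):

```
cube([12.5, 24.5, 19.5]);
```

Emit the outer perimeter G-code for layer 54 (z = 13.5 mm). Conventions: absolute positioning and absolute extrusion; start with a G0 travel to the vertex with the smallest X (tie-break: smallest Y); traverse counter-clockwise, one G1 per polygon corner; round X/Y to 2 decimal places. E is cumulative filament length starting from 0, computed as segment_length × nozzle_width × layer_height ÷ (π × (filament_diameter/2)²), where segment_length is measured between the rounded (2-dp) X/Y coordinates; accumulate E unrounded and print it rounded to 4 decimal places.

At z = 13.5 mm: the 12.5×24.5 cube contributes its full rectangle. The outline is a single polygon with 4 vertices. Extrusion per mm of travel: 0.4 × 0.25 / (π × 1.425²) = 0.015675. Accumulating E over each segment gives final E = 1.1600.

G0 X0.00 Y0.00 Z13.50
G1 X12.50 Y0.00 E0.1959
G1 X12.50 Y24.50 E0.5800
G1 X0.00 Y24.50 E0.7759
G1 X0.00 Y0.00 E1.1600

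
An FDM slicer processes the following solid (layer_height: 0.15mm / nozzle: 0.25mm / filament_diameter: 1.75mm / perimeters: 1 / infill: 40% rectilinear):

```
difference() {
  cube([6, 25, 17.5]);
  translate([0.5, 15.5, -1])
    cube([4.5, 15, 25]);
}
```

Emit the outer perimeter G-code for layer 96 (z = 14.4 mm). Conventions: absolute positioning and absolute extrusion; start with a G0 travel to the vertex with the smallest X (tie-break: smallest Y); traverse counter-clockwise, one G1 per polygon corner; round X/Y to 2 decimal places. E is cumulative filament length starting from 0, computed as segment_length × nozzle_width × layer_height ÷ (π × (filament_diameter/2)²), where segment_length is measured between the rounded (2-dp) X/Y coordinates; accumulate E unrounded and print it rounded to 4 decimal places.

G0 X0.00 Y0.00 Z14.40
G1 X6.00 Y0.00 E0.0935
G1 X6.00 Y25.00 E0.4833
G1 X5.00 Y25.00 E0.4989
G1 X5.00 Y15.50 E0.6470
G1 X0.50 Y15.50 E0.7172
G1 X0.50 Y25.00 E0.8653
G1 X0.00 Y25.00 E0.8731
G1 X0.00 Y0.00 E1.2628

At z = 14.4 mm: the cube is present — its section is the full 6×25 rectangle; the cube at (0.5, 15.5) is present — its section is the full 4.5×15 rectangle; Subtracting the remaining from the first: starting from the 6×25 cube, the 4.5×15 cube at (0.5, 15.5) partially overlaps it — only the 42.75 mm² overlap (of its 67.50 mm²) is removed, clipping the outline — 1 connected region. The outline is a single polygon with 8 vertices. Extrusion per mm of travel: 0.25 × 0.15 / (π × 0.875²) = 0.015591. Accumulating E over each segment gives final E = 1.2628.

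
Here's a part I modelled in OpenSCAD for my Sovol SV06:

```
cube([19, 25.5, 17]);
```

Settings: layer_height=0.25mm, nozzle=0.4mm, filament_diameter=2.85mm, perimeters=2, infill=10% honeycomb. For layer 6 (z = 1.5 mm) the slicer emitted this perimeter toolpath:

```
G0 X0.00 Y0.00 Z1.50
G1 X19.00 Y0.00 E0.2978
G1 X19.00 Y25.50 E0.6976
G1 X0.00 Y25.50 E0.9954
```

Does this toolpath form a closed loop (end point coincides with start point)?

Start point (G0): (0.00, 0.00). End point (last G1): the path does not return to the start — open.

no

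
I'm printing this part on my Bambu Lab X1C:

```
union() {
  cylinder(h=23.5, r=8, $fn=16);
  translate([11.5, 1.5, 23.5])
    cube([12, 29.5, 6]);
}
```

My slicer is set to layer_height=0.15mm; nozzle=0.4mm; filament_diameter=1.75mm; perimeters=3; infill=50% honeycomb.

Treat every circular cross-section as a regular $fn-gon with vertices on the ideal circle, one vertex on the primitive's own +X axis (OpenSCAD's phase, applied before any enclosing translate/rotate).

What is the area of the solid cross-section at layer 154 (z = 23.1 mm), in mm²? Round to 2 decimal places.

195.93 mm²

At z = 23.1 mm: the r=8 cylinder gives a regular 16-gon of circumradius 8 (constant along its height) (area = (16/2)·8.000²·sin(360°/16) = 195.93 mm²); the cube at (11.5, 1.5) is absent (z outside [23.5, 29.5]); Combining (union): only the r=8 cylinder is present, so the union is just that shape — area = 195.93 mm². Overall, the cross-section is a single solid region. Net area = 195.93 mm².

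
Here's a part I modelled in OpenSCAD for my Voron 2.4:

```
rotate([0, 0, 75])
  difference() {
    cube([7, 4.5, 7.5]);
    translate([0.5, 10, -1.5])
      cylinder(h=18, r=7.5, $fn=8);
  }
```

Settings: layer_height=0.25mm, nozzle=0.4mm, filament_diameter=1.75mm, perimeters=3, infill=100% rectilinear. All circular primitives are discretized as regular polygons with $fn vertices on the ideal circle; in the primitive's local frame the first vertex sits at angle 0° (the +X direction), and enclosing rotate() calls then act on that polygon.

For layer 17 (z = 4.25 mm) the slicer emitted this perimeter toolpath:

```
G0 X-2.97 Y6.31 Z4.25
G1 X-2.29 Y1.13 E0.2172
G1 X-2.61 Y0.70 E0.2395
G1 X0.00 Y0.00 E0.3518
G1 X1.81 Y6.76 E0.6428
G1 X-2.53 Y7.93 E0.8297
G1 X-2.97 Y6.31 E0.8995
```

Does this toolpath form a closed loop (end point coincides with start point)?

Start point (G0): (-2.97, 6.31). End point (last G1): the path returns to the start — closed.

yes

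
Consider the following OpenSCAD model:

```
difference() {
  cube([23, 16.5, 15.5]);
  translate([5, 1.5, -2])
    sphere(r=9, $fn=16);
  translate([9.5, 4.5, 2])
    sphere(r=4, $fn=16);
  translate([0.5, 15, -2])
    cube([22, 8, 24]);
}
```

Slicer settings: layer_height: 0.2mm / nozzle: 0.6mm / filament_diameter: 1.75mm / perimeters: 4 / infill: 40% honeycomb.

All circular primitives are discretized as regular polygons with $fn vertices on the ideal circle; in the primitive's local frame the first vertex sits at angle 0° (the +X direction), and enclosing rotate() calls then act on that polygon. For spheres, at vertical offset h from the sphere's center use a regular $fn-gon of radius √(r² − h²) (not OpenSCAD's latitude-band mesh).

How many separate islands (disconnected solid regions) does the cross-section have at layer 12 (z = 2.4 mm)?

At z = 2.4 mm: the 23×16.5 cube contributes its full rectangle; the sphere at (5, 1.5): section is a regular 16-gon, circumradius = √(r²−h²) = √(9²−4.4²) = 7.851; the r=4 sphere at (9.5, 4.5) slices to a regular 16-gon of circumradius 3.980 (√(r²−h²) with h=0.4 from center); the cube at (0.5, 15) (footprint 22×8) is included at this height; Subtracting the remaining from the first: starting from the 23×16.5 cube, the r=9 sphere at (5, 1.5) partially overlaps it — only the 102.06 mm² overlap (of its 188.71 mm²) is removed, clipping the outline; the r=4 sphere at (9.5, 4.5) partially overlaps it — only the 8.83 mm² overlap (of its 48.49 mm²) is removed, clipping the outline; the 22×8 cube at (0.5, 15) partially overlaps it — only the 33.00 mm² overlap (of its 176.00 mm²) is removed, clipping the outline — 1 connected region. Overall, the cross-section is a single solid region. Island count = 1.

1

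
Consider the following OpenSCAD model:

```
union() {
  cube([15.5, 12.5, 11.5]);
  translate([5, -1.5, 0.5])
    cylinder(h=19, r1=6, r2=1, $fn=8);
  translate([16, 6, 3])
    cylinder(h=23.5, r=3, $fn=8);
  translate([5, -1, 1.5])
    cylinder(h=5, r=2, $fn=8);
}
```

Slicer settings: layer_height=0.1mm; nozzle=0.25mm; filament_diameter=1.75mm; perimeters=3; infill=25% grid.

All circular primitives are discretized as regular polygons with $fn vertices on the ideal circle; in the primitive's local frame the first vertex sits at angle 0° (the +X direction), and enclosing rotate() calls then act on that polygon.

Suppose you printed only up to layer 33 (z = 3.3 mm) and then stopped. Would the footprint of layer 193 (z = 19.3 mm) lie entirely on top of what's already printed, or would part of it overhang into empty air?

Compare the two slices. At z = 3.3: the cube is present — its section is the full 15.5×12.5 rectangle (area 193.75 mm²); the cone at (5, -1.5) (r1=6→r2=1) has section circumradius 5.263 here — a regular 8-gon (area = (8/2)·5.263²·sin(360°/8) = 78.35 mm²); the cylinder at (16, 6): section is a regular 8-gon, circumradius r=3 (area = (8/2)·3.000²·sin(360°/8) = 25.46 mm²); the r=2 cylinder at (5, -1) contributes a regular 8-gon of circumradius 2 (area = (8/2)·2.000²·sin(360°/8) = 11.31 mm²); Combining (union): the regions partially overlap — summed areas 308.87 mm² minus the doubly-counted overlap 45.46 mm² gives 263.41 mm² — area = 263.41 mm². At z = 19.3: the cube is absent (z outside [0, 11.5]); the cone at (5, -1.5): at t=0.989 of its height the radius interpolates to r₁+(r₂−r₁)t = 1.053, giving a regular 8-gon of that circumradius (area = (8/2)·1.053²·sin(360°/8) = 3.13 mm²); the cylinder at (16, 6): section is a regular 8-gon, circumradius r=3 (area = (8/2)·3.000²·sin(360°/8) = 25.46 mm²); the cylinder at (5, -1) is absent (z outside [1.5, 6.5]); Taking the union: the 2 present regions are separate (no shared area or edge), so areas and boundary lengths simply add and each stays a separate island — area = 28.59 mm². Checking containment: the cross-section at z = 19.3 is a subset of the cross-section at z = 3.3.

entirely on top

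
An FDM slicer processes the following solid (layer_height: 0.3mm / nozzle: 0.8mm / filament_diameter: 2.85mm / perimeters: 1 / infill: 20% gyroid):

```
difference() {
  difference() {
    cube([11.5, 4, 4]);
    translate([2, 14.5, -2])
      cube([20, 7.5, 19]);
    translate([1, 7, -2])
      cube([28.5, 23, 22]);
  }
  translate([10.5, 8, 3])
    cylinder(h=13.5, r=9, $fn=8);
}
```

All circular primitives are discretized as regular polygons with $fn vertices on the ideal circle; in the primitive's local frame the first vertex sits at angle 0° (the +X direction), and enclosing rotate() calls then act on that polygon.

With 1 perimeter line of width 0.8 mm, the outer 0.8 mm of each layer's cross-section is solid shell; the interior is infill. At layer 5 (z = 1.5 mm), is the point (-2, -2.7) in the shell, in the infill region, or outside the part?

outside

At z = 1.5 mm: the cube (footprint 11.5×4) is included at this height; the cube at (2, 14.5) (footprint 20×7.5) is included at this height; the cube at (1, 7) is present — its section is the full 28.5×23 rectangle; After the difference (first − rest): starting from the 11.5×4 cube, the 20×7.5 cube at (2, 14.5) misses the remaining region (no effect); the 28.5×23 cube at (1, 7) misses the remaining region (no effect) — 1 connected region; the cylinder at (10.5, 8) does not reach this height (z outside [3, 16.5]); After the difference (first − rest): none of the subtracted shapes is present at this height, so that combined region is unchanged — 1 connected region. Overall, the cross-section is a single solid region. The nearest boundary edge runs (11.50, 0.00)→(0.00, 0.00); distance from the point to it = 3.36 mm. The point is not inside any of the regions above, so it lies outside the cross-section (3.36 mm from the nearest boundary).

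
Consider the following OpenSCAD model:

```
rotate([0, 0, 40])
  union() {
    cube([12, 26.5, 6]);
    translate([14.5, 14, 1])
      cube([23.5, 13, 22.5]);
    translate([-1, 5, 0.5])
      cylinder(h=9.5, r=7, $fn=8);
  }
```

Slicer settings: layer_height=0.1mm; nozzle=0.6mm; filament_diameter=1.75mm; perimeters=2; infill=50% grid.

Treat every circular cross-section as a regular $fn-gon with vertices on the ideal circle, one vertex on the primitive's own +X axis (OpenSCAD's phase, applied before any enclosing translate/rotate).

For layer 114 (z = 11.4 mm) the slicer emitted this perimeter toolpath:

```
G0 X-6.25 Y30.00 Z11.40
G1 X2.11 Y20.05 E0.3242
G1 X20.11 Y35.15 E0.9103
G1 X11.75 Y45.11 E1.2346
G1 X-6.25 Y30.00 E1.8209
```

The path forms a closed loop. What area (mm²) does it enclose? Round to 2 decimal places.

305.47 mm²

Apply the shoelace formula to the sequence of (X, Y) vertices; enclosed area = 305.47 mm².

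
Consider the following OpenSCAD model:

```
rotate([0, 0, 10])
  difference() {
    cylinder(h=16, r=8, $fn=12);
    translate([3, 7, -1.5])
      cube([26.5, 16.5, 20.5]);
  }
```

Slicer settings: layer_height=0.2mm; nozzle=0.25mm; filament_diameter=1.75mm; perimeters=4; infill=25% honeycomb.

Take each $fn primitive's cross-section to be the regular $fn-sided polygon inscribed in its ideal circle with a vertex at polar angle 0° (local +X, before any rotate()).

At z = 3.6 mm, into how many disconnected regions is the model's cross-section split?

1

At z = 3.6 mm: the r=8 cylinder contributes a regular 12-gon of circumradius 8; the 26.5×16.5 cube at (3, 7) contributes its full rectangle; After the difference (first − rest): starting from the r=8 cylinder, the 26.5×16.5 cube at (3, 7) partially overlaps it — only the 0.07 mm² overlap (of its 437.25 mm²) is removed, clipping the outline — 1 connected region; (rotated 10° about Z; rotation is an isometry so areas/perimeters/island counts are preserved). The result has 1 disconnected region.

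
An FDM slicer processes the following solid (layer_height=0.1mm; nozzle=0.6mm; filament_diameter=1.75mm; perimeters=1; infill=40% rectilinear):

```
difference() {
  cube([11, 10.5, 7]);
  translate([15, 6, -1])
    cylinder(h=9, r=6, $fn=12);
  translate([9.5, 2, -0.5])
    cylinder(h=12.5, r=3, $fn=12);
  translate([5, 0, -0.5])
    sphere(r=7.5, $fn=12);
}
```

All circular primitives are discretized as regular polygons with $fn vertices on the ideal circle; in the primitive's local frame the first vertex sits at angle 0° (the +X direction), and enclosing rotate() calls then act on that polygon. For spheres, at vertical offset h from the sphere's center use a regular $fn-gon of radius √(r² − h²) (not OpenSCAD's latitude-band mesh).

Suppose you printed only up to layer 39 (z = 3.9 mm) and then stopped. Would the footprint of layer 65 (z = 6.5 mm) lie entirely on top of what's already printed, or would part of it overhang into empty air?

part overhangs

Compare the two slices. At z = 3.9: the 11×10.5 cube contributes its full rectangle (area 115.50 mm²); the r=6 cylinder at (15, 6) gives a regular 12-gon of circumradius 6 (constant along its height) (area = (12/2)·6.000²·sin(360°/12) = 108.00 mm²); the r=3 cylinder at (9.5, 2) gives a regular 12-gon of circumradius 3 (constant along its height) (area = (12/2)·3.000²·sin(360°/12) = 27.00 mm²); the r=7.5 sphere at (5, 0) slices to a regular 12-gon of circumradius 6.074 (√(r²−h²) with h=4.4 from center) (area = (12/2)·6.074²·sin(360°/12) = 110.67 mm²); After the difference (first − rest): starting from the 11×10.5 cube (115.50 mm²), the r=6 cylinder at (15, 6) partially overlaps it — only the 11.02 mm² overlap (of its 108.00 mm²) is removed, clipping the outline; the r=3 cylinder at (9.5, 2) partially overlaps it — only the 15.99 mm² overlap (of its 27.00 mm²) is removed, clipping the outline; the r=7.5 sphere at (5, 0) partially overlaps it — only the 37.89 mm² overlap (of its 110.67 mm²) is removed, clipping the outline — area = 50.60 mm². At z = 6.5: the cube is present — its section is the full 11×10.5 rectangle (area 115.50 mm²); the r=6 cylinder at (15, 6) gives a regular 12-gon of circumradius 6 (constant along its height) (area = (12/2)·6.000²·sin(360°/12) = 108.00 mm²); the r=3 cylinder at (9.5, 2) gives a regular 12-gon of circumradius 3 (constant along its height) (area = (12/2)·3.000²·sin(360°/12) = 27.00 mm²); the r=7.5 sphere at (5, 0) contributes a regular 12-gon of circumradius √(7.5²−7²) = 2.693 (area = (12/2)·2.693²·sin(360°/12) = 21.75 mm²); After the difference (first − rest): starting from the 11×10.5 cube (115.50 mm²), the r=6 cylinder at (15, 6) partially overlaps it — only the 11.02 mm² overlap (of its 108.00 mm²) is removed, clipping the outline; the r=3 cylinder at (9.5, 2) partially overlaps it — only the 15.99 mm² overlap (of its 27.00 mm²) is removed, clipping the outline; the r=7.5 sphere at (5, 0) partially overlaps it — only the 9.80 mm² overlap (of its 21.75 mm²) is removed, clipping the outline — area = 78.70 mm². Checking containment: at z = 6.5 the cross-section extends beyond the z = 3.9 cross-section by about 28.09 mm².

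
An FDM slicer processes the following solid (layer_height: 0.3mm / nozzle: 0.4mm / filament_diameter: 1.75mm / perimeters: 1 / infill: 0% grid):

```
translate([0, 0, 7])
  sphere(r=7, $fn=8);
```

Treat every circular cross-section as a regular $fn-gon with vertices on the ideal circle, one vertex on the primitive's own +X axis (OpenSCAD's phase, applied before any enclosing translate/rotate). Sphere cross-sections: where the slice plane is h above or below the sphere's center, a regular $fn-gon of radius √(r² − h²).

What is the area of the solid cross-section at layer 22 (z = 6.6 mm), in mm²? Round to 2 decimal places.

138.14 mm²

At z = 6.6 mm: the sphere: section is a regular 8-gon, circumradius = √(r²−h²) = √(7²−0.4²) = 6.989 (area = (8/2)·6.989²·sin(360°/8) = 138.14 mm²). Overall, the cross-section is a single solid region. Net area = 138.14 mm².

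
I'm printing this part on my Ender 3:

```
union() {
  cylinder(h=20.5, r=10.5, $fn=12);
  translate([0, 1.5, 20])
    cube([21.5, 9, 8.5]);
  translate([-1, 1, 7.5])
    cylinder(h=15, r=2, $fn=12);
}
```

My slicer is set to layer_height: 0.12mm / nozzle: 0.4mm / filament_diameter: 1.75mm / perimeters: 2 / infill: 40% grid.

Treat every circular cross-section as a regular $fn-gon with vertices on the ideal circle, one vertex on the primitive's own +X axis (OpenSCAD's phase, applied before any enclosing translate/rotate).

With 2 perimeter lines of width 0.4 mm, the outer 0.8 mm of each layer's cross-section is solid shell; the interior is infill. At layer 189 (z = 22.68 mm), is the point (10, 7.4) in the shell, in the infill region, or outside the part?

infill

At z = 22.68 mm: the cylinder is absent (z outside [0, 20.5]); the cube at (0, 1.5) is present — its section is the full 21.5×9 rectangle; the cylinder at (-1, 1) does not reach this height (z outside [7.5, 22.5]); Combining (union): only the 21.5×9 cube at (0, 1.5) is present, so the union is just that shape — 1 connected region. Overall, the cross-section is a single solid region. The nearest boundary edge runs (21.50, 10.50)→(0.00, 10.50); distance from the point to it = 3.10 mm. The point is inside the cross-section and 3.10 mm from the nearest boundary — more than the 0.8 mm shell width (2 × 0.4), so it's in the infill interior.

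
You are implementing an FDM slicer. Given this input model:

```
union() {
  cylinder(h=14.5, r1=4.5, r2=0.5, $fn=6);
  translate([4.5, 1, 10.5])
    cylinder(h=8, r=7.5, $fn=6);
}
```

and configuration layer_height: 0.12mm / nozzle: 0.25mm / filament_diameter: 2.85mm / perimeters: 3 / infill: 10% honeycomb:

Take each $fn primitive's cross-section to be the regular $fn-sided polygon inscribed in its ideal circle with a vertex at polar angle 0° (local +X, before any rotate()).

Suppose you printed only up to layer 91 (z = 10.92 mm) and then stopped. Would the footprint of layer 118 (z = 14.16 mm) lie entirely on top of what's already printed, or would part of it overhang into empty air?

entirely on top

Compare the two slices. At z = 10.92: the cone: at t=0.753 of its height the radius interpolates to r₁+(r₂−r₁)t = 1.488, giving a regular 6-gon of that circumradius (area = (6/2)·1.488²·sin(360°/6) = 5.75 mm²); the r=7.5 cylinder at (4.5, 1) contributes a regular 6-gon of circumradius 7.5 (area = (6/2)·7.500²·sin(360°/6) = 146.14 mm²); Combining (union): the cone lies entirely inside the r=7.5 cylinder at (4.5, 1), so the union is just the r=7.5 cylinder at (4.5, 1) — area = 146.14 mm². At z = 14.16: the cone: at t=0.977 of its height the radius interpolates to r₁+(r₂−r₁)t = 0.594, giving a regular 6-gon of that circumradius (area = (6/2)·0.594²·sin(360°/6) = 0.92 mm²); the cylinder at (4.5, 1): section is a regular 6-gon, circumradius r=7.5 (area = (6/2)·7.500²·sin(360°/6) = 146.14 mm²); Combining (union): the cone lies entirely inside the r=7.5 cylinder at (4.5, 1), so the union is just the r=7.5 cylinder at (4.5, 1) — area = 146.14 mm². Checking containment: the cross-section at z = 14.16 is a subset of the cross-section at z = 10.92.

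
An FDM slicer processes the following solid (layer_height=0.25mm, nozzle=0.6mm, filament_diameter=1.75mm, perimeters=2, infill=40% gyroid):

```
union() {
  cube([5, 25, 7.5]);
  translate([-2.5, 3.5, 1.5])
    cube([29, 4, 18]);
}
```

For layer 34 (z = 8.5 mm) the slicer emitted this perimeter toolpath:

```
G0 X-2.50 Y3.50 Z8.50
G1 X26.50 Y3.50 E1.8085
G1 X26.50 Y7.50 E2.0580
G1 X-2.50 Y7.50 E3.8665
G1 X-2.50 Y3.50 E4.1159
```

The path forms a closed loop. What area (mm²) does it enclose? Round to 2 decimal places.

116.00 mm²

Apply the shoelace formula to the sequence of (X, Y) vertices; enclosed area = 116.00 mm².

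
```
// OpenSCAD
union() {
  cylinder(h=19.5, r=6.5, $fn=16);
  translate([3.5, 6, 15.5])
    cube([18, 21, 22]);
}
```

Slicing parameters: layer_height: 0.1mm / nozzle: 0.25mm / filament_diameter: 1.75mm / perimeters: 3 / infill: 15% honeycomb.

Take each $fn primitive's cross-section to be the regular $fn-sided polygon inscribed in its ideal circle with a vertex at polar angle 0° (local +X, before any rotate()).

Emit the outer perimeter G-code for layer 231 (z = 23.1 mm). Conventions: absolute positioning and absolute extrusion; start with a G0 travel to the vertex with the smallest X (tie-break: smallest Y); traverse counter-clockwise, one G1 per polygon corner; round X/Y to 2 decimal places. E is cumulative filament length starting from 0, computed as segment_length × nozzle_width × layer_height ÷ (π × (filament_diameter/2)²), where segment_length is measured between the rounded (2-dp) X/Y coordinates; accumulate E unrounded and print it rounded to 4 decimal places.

At z = 23.1 mm: the cylinder is not intersected at this z (z outside [0, 19.5]); the cube at (3.5, 6) is present — its section is the full 18×21 rectangle; Merging all regions: only the 18×21 cube at (3.5, 6) is present, so the union is just that shape — 1 connected region. The outline is a single polygon with 4 vertices. Extrusion per mm of travel: 0.25 × 0.1 / (π × 0.875²) = 0.010394. Accumulating E over each segment gives final E = 0.8107.

G0 X3.50 Y6.00 Z23.10
G1 X21.50 Y6.00 E0.1871
G1 X21.50 Y27.00 E0.4054
G1 X3.50 Y27.00 E0.5924
G1 X3.50 Y6.00 E0.8107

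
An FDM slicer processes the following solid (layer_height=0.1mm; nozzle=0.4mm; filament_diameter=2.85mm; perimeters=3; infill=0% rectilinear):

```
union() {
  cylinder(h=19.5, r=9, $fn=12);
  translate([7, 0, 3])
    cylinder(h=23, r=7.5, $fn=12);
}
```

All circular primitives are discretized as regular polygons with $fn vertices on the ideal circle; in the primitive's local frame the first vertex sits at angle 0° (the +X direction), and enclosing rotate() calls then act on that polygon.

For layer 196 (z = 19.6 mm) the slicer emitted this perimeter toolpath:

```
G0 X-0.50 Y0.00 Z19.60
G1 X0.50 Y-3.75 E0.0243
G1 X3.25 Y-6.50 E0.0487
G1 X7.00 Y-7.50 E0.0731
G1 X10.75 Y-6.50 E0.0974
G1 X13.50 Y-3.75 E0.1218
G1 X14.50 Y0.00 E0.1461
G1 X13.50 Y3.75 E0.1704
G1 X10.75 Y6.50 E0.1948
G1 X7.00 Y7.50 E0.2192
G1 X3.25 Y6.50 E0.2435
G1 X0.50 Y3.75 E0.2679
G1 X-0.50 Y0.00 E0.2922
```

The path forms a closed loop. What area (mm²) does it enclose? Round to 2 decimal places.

Apply the shoelace formula to the sequence of (X, Y) vertices; enclosed area = 168.88 mm².

168.88 mm²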